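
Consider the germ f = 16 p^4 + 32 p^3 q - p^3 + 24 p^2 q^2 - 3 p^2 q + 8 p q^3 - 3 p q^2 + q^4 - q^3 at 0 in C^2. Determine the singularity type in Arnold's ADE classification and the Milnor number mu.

The Hessian of f at 0 has rank 0. Corank 2; j^3 = -(p + q)^3 is a perfect cube, so E-series; the 4-jet and mu = 6 give E_6.

Type E6, Milnor number mu = 6.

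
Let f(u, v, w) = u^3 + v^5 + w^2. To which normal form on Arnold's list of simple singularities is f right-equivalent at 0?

E_{8}

The Hessian of f at 0 has rank 1. Corank 2; j^3 = u^3 is a perfect cube, so E-series; the 5-jet and mu = 8 give E_8.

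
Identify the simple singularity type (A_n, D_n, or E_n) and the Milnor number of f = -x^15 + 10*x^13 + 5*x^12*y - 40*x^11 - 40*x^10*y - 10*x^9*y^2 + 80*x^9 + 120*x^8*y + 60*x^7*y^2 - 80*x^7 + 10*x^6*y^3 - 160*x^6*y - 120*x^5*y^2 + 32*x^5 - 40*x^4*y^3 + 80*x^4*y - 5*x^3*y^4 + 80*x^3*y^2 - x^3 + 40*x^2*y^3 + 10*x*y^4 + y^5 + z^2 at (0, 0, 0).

The Hessian of f at 0 has rank 1. Corank 2; j^3 = -x^3 is a perfect cube, so E-series; the 5-jet and mu = 8 give E_8.

Type E8, Milnor number mu = 8.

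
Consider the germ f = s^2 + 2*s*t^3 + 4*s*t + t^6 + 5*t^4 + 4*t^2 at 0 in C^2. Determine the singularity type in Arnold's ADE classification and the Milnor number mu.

The Hessian of f at 0 has rank 1. Corank 1: A-series; mu = 3 gives A_3.

Type A3, Milnor number mu = 3.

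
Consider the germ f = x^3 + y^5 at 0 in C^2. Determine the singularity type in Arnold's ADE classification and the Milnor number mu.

Type E_8, Milnor number mu = 8.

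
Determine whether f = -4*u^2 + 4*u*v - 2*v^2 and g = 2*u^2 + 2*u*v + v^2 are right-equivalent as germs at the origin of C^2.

The Hessian of f at 0 is [[-8, 4], [4, -4]] with rank 2, so corank 0. A Groebner basis of the Jacobian ideal J(f) in C{u,v} is {u, v}; counting standard monomials gives mu = 1. Corank 0: nondegenerate Morse point, so A_1. The Hessian of g at 0 is [[4, 2], [2, 2]] with rank 2, so corank 0. A Groebner basis of the Jacobian ideal J(g) in C{u,v} is {u, v}; counting standard monomials gives mu = 1. Corank 0: nondegenerate Morse point, so A_1. Both have type A_1, hence right-equivalent.

Yes.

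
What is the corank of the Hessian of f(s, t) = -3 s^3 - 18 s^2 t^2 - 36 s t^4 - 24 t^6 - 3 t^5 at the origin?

Hessian at 0 has rank 0.

2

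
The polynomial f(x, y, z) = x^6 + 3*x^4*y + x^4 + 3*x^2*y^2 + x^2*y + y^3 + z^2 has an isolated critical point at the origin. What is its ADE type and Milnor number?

The Hessian of f at 0 has rank 1. Corank 2; j^3 = y*(x^2 + y^2) splits into three distinct lines over C (the quadratic factor has nonzero discriminant), so D_4.

Type D_{4}, Milnor number mu = 4.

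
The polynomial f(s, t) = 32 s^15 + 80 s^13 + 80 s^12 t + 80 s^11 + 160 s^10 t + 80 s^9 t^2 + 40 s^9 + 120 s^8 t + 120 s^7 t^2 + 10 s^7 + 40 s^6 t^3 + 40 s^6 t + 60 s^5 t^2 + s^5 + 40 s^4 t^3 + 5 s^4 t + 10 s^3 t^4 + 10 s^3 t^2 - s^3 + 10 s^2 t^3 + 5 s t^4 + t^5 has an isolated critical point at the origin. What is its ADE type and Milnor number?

The Hessian of f at 0 has rank 0. Corank 2; j^3 = -s^3 is a perfect cube, so E-series; the 5-jet and mu = 8 give E_8.

Type E_8, Milnor number mu = 8.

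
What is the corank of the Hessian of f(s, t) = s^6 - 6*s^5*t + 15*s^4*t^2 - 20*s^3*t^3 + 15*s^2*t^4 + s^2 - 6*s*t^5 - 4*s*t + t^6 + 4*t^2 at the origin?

1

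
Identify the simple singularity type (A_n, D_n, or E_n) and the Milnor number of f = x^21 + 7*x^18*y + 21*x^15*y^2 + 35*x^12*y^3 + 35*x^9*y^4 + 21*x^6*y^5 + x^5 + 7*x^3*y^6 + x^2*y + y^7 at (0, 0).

Type D_{8}, Milnor number mu = 8.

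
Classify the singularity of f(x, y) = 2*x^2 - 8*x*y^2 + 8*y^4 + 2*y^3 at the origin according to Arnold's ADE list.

A_2

The Hessian of f at 0 is [[4, 0], [0, 0]] with rank 1, so corank 1. A Groebner basis of the Jacobian ideal J(f) in C{x,y} is {y^2, x}; counting standard monomials gives mu = 2. Corank 1: A-series; mu = 2 gives A_2.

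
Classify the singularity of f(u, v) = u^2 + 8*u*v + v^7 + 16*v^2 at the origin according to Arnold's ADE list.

A_6

The Hessian of f at 0 has rank 1. Corank 1: A-series; mu = 6 gives A_6.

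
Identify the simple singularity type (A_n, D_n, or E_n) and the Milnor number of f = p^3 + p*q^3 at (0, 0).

Type E7, Milnor number mu = 7.

The Hessian of f at 0 has rank 0. Corank 2; j^3 = p^3 is a perfect cube, so E-series; the 4-jet and mu = 7 give E_7.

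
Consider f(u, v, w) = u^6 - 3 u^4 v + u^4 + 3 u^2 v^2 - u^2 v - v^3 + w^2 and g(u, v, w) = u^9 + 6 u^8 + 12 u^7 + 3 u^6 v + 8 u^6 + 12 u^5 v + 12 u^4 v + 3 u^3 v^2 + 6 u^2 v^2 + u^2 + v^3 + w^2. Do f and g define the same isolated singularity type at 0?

No.

The Hessian of f at 0 is [[0, 0, 0], [0, 0, 0], [0, 0, 2]] with rank 1, so corank 2. A Groebner basis of the Jacobian ideal J(f) in C{u,v,w} is {v^3, u^2 + 3*v^2, u*v, w}; counting standard monomials gives mu = 4. Corank 2; j^3 = -v*(u^2 + v^2) splits into three distinct lines over C (the quadratic factor has nonzero discriminant), so D_4. The Hessian of g at 0 is [[2, 0, 0], [0, 0, 0], [0, 0, 2]] with rank 2, so corank 1. A Groebner basis of the Jacobian ideal J(g) in C{u,v,w} is {v^2, u, w}; counting standard monomials gives mu = 2. Corank 1: A-series; mu = 2 gives A_2. f is D_4 but g is A_2, hence not right-equivalent.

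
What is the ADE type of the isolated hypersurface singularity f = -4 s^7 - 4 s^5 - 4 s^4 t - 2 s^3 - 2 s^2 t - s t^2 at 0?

The Hessian of f at 0 has rank 0. Corank 2; j^3 = -s*(2*s^2 + 2*s*t + t^2) splits into three distinct lines over C (the quadratic factor has nonzero discriminant), so D_4.

D4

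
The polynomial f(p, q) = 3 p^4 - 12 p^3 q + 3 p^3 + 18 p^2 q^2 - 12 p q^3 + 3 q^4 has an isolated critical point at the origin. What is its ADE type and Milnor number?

The Hessian of f at 0 is [[0, 0], [0, 0]] with rank 0, so corank 2. A Groebner basis of the Jacobian ideal J(f) in C{p,q} is {q^4, p*q^2 - q^3/3, p^2}; counting standard monomials gives mu = 6. Corank 2; j^3 = 3*p^3 is a perfect cube, so E-series; the 4-jet and mu = 6 give E_6.

Type E_{6}, Milnor number mu = 6.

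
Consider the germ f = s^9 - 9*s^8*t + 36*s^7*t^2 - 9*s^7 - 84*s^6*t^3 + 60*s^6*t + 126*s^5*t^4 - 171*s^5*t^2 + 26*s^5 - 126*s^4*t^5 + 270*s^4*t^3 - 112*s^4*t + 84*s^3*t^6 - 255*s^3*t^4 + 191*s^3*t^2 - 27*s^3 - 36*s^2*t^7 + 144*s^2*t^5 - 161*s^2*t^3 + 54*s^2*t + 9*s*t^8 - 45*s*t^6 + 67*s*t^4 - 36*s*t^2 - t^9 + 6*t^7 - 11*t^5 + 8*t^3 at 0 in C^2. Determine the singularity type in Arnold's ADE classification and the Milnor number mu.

The Hessian of f at 0 is [[0, 0], [0, 0]] with rank 0, so corank 2. A Groebner basis of the Jacobian ideal J(f) in C{s,t} is {729*s^2/2 + s*t^3 - 486*s*t + 162*t^2, 486*s^2 - 648*s*t + t^4 + 216*t^2, s^3 - 4*s*t^2/3 + 16*t^3/27, s^2*t - 4*s*t^2/3 + 4*t^3/9}; counting standard monomials gives mu = 8. Corank 2; j^3 = -(3*s - 2*t)^3 is a perfect cube, so E-series; the 5-jet and mu = 8 give E_8.

Type E_{8}, Milnor number mu = 8.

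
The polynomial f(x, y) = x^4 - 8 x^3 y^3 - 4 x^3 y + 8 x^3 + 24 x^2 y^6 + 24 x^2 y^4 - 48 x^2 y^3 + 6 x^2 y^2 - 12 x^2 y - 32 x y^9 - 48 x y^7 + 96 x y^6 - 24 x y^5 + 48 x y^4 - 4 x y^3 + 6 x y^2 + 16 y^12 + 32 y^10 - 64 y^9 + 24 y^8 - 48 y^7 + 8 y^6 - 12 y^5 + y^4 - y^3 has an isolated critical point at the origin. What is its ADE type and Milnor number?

Type E_{6}, Milnor number mu = 6.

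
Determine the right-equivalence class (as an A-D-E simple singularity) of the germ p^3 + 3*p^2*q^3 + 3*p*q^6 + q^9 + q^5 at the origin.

The Hessian of f at 0 has rank 0. Corank 2; j^3 = p^3 is a perfect cube, so E-series; the 5-jet and mu = 8 give E_8.

E_8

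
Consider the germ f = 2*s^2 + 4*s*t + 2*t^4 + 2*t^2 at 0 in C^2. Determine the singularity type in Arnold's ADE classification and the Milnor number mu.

The Hessian of f at 0 has rank 1. Corank 1: A-series; mu = 3 gives A_3.

Type A3, Milnor number mu = 3.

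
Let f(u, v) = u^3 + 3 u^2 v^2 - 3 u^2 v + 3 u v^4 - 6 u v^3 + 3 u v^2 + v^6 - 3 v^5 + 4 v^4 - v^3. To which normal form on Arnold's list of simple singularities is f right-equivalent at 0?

E_6

The Hessian of f at 0 is [[0, 0], [0, 0]] with rank 0, so corank 2. A Groebner basis of the Jacobian ideal J(f) in C{u,v} is {u^3 + 3*u^2/2 - 3*u*v + 3*v^2/2, u^2*v + u^2 - 2*u*v + v^2, u^2/2 + u*v^2 - u*v + v^2/2, v^3}; counting standard monomials gives mu = 6. Corank 2; j^3 = (u - v)^3 is a perfect cube, so E-series; the 4-jet and mu = 6 give E_6.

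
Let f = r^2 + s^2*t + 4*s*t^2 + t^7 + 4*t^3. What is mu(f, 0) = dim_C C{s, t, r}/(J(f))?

The Hessian of f at 0 has rank 1. Corank 2; j^3 = t*(s + 2*t)^2 has shape L^2 M (L != M), so D-series; mu = 8 gives D_8.

8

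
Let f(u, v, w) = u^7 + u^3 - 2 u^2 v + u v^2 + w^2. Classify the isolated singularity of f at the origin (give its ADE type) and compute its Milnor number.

The Hessian of f at 0 is [[0, 0, 0], [0, 0, 0], [0, 0, 2]] with rank 1, so corank 2. A Groebner basis of the Jacobian ideal J(f) in C{u,v,w} is {-u*v/7 + v^6 + v^2/7, u*v^2 - v^3, u^2 - u*v, w}; counting standard monomials gives mu = 8. Corank 2; j^3 = u*(u - v)^2 has shape L^2 M (L != M), so D-series; mu = 8 gives D_8.

Type D_{8}, Milnor number mu = 8.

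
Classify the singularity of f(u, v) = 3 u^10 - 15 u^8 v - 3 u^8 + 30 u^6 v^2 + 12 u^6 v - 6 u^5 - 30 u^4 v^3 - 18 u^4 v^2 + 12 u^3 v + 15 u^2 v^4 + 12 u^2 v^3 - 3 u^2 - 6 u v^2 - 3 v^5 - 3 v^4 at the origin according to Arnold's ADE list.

The Hessian of f at 0 is [[-6, 0], [0, 0]] with rank 1, so corank 1. A Groebner basis of the Jacobian ideal J(f) in C{u,v} is {u^2, u + v^2}; counting standard monomials gives mu = 4. Corank 1: A-series; mu = 4 gives A_4.

A4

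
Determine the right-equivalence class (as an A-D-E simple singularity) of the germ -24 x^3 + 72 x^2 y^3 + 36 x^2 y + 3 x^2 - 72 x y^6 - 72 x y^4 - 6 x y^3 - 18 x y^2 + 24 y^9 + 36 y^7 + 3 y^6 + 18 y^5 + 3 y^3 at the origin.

The Hessian of f at 0 has rank 1. Corank 1: A-series; mu = 2 gives A_2.

A_2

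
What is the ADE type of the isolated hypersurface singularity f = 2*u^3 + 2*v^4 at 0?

The Hessian of f at 0 has rank 0. Corank 2; j^3 = 2*u^3 is a perfect cube, so E-series; the 4-jet and mu = 6 give E_6.

E_{6}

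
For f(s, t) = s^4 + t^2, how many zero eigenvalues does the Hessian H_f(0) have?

1

Hessian at 0 has rank 1.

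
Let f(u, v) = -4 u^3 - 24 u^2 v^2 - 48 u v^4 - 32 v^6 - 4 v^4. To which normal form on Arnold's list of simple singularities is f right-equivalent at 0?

E_{6}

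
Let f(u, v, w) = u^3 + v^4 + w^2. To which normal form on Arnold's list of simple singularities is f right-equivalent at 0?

The Hessian of f at 0 has rank 1. Corank 2; j^3 = u^3 is a perfect cube, so E-series; the 4-jet and mu = 6 give E_6.

E_6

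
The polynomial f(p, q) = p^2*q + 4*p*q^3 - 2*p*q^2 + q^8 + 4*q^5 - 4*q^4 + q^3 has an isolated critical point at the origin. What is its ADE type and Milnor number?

Type D_{9}, Milnor number mu = 9.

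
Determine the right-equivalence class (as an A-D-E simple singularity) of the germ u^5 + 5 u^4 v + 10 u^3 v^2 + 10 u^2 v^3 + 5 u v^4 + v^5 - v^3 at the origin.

E_8

The Hessian of f at 0 is [[0, 0], [0, 0]] with rank 0, so corank 2. A Groebner basis of the Jacobian ideal J(f) in C{u,v} is {u^4 + 4*u^3*v, v^2}; counting standard monomials gives mu = 8. Corank 2; j^3 = -v^3 is a perfect cube, so E-series; the 5-jet and mu = 8 give E_8.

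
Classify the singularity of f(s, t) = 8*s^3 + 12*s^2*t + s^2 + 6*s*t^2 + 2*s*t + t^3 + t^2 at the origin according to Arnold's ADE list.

A_2

The Hessian of f at 0 has rank 1. Corank 1: A-series; mu = 2 gives A_2.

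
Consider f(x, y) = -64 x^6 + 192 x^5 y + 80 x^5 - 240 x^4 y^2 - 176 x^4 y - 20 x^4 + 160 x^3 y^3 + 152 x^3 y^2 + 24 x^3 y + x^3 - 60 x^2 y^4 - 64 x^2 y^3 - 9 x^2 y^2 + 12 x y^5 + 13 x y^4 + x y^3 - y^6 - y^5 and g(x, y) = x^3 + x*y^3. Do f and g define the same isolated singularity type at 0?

Yes.

The Hessian of f at 0 is [[0, 0], [0, 0]] with rank 0, so corank 2. A Groebner basis of the Jacobian ideal J(f) in C{x,y} is {-3*x^2/5 + y^4 - y^3/5, x^3, x^2*y + x^2/5 + y^3/15, x^2/5 + x*y^2 + y^3/15}; counting standard monomials gives mu = 7. Corank 2; j^3 = x^3 is a perfect cube, so E-series; the 4-jet and mu = 7 give E_7. The Hessian of g at 0 is [[0, 0], [0, 0]] with rank 0, so corank 2. A Groebner basis of the Jacobian ideal J(g) in C{x,y} is {x^3, x*y^2, 3*x^2 + y^3}; counting standard monomials gives mu = 7. Corank 2; j^3 = x^3 is a perfect cube, so E-series; the 4-jet and mu = 7 give E_7. Both have type E_7, hence right-equivalent.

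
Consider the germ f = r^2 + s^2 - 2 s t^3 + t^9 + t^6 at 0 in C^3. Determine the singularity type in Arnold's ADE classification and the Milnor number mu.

Type A_{8}, Milnor number mu = 8.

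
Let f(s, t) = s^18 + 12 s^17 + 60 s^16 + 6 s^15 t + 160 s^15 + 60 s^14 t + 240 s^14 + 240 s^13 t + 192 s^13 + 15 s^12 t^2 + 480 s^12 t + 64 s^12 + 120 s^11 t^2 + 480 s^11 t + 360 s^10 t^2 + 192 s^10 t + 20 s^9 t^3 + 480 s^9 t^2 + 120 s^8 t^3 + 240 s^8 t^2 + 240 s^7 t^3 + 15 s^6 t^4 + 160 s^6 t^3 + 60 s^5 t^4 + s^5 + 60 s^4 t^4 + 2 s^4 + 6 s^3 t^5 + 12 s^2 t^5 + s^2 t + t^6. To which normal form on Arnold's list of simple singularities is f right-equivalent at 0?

The Hessian of f at 0 has rank 0. Corank 2; j^3 = s^2*t has shape L^2 M (L != M), so D-series; mu = 7 gives D_7.

D7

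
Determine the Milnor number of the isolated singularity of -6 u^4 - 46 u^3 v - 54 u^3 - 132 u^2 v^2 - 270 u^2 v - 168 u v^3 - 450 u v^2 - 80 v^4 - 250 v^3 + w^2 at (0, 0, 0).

7

The Hessian of f at 0 has rank 1. Corank 2; j^3 = -2*(3*u + 5*v)^3 is a perfect cube, so E-series; the 4-jet and mu = 7 give E_7.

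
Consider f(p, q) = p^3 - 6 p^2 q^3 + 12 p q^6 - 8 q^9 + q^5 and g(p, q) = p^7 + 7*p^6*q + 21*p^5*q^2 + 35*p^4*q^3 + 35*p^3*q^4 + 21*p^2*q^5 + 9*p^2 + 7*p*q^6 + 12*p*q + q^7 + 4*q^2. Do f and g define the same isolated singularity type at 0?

No.

The Hessian of f at 0 has rank 0. Corank 2; j^3 = p^3 is a perfect cube, so E-series; the 5-jet and mu = 8 give E_8. The Hessian of g at 0 has rank 1. Corank 1: A-series; mu = 6 gives A_6. f is E_8 but g is A_6, hence not right-equivalent.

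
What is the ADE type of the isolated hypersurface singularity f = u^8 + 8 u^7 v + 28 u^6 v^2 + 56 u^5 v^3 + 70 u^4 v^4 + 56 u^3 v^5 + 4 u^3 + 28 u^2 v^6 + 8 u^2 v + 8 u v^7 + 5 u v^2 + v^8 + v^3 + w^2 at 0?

The Hessian of f at 0 is [[0, 0, 0], [0, 0, 0], [0, 0, 2]] with rank 1, so corank 2. A Groebner basis of the Jacobian ideal J(f) in C{u,v,w} is {-32*u*v + v^7 - 16*v^2, u*v^2 + v^3/2, u^2 + 3*u*v/2 + v^2/2, w}; counting standard monomials gives mu = 9. Corank 2; j^3 = (u + v)*(2*u + v)^2 has shape L^2 M (L != M), so D-series; mu = 9 gives D_9.

D_9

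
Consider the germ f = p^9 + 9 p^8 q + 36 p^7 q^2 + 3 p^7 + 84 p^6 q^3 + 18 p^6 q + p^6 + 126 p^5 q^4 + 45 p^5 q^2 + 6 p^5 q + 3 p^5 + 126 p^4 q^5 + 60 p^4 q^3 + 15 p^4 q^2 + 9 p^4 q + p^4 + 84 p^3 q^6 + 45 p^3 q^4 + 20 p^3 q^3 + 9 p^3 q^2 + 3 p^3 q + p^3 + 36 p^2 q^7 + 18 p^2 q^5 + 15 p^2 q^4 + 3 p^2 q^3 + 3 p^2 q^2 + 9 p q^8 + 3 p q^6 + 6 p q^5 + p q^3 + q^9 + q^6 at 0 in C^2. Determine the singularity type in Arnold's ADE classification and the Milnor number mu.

The Hessian of f at 0 is [[0, 0], [0, 0]] with rank 0, so corank 2. A Groebner basis of the Jacobian ideal J(f) in C{p,q} is {3*p^2 + q^4 + q^3, p^3, p^2*q - p^2 - q^3/3, 2*p^2 + p*q^2 + 2*q^3/3}; counting standard monomials gives mu = 7. Corank 2; j^3 = p^3 is a perfect cube, so E-series; the 4-jet and mu = 7 give E_7.

Type E7, Milnor number mu = 7.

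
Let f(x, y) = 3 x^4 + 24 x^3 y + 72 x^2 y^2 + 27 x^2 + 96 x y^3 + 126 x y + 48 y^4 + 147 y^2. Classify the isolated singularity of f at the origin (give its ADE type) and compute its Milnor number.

Type A3, Milnor number mu = 3.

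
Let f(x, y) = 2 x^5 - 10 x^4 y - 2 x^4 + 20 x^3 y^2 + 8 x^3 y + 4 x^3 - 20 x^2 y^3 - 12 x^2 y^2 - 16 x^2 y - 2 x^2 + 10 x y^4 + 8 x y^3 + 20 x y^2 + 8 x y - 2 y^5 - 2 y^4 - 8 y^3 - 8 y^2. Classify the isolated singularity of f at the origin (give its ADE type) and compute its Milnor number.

The Hessian of f at 0 is [[-4, 8], [8, -16]] with rank 1, so corank 1. A Groebner basis of the Jacobian ideal J(f) in C{x,y} is {-x/2 + y^3 + y^2/2 + y, x^2 - 2*x - 2*y^2 + 4*y, x*y - x/2 - 3*y^2/2 + y}; counting standard monomials gives mu = 4. Corank 1: A-series; mu = 4 gives A_4.

Type A4, Milnor number mu = 4.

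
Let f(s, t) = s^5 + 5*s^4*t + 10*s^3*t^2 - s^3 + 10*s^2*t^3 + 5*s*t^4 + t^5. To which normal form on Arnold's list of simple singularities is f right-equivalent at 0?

E_{8}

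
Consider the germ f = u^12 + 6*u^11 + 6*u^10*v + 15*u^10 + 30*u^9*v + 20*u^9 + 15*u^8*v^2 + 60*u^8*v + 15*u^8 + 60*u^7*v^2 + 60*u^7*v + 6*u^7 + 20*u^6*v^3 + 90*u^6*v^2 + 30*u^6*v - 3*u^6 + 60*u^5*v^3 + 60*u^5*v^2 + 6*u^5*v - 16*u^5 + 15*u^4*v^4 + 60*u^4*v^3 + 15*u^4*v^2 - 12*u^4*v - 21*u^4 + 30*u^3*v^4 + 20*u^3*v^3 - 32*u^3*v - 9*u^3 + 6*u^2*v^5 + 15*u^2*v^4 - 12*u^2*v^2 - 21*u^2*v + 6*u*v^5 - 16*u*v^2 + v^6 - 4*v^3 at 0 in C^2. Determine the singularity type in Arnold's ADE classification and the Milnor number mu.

The Hessian of f at 0 is [[0, 0], [0, 0]] with rank 0, so corank 2. A Groebner basis of the Jacobian ideal J(f) in C{u,v} is {79947*u^2/4096 + 148797*u*v/4096 + v^4 + 1563*v^3/512 + 31833*v^2/2048, u^3 + 165*u^2/128 + 83*u*v/128 - v^3/48 - 9*v^2/64, u^2*v + 27*u^2/128 + 237*u*v/128 + v^3/48 + 73*v^2/64, -657*u^2/512 + u*v^2 - 1671*u*v/512 + 119*v^3/576 - 411*v^2/256}; counting standard monomials gives mu = 7. Corank 2; j^3 = -(u + v)*(3*u + 2*v)^2 has shape L^2 M (L != M), so D-series; mu = 7 gives D_7.

Type D_{7}, Milnor number mu = 7.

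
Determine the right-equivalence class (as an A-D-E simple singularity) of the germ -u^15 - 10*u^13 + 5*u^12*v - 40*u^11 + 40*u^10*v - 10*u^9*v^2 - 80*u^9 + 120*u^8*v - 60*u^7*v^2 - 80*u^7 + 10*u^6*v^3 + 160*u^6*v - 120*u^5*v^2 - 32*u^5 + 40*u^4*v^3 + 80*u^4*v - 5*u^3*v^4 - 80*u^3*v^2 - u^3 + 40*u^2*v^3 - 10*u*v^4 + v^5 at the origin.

E_{8}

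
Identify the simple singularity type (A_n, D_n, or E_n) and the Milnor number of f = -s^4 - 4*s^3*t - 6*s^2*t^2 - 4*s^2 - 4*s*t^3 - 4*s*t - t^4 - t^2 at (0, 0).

Type A3, Milnor number mu = 3.

The Hessian of f at 0 has rank 1. Corank 1: A-series; mu = 3 gives A_3.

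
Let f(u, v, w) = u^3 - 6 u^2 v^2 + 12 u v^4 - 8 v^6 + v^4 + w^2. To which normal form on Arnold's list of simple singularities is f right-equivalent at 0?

E_6

The Hessian of f at 0 has rank 1. Corank 2; j^3 = u^3 is a perfect cube, so E-series; the 4-jet and mu = 6 give E_6.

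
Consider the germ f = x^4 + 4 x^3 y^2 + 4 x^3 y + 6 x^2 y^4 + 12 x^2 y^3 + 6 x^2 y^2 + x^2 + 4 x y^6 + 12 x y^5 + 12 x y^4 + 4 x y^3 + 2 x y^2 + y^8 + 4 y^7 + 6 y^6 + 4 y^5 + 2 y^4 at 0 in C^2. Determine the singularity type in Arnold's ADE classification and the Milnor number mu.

Type A3, Milnor number mu = 3.

The Hessian of f at 0 has rank 1. Corank 1: A-series; mu = 3 gives A_3.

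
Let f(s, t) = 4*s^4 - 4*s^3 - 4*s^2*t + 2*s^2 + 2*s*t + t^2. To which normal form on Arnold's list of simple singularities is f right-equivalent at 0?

A1

The Hessian of f at 0 has rank 2. Corank 0: nondegenerate Morse point, so A_1.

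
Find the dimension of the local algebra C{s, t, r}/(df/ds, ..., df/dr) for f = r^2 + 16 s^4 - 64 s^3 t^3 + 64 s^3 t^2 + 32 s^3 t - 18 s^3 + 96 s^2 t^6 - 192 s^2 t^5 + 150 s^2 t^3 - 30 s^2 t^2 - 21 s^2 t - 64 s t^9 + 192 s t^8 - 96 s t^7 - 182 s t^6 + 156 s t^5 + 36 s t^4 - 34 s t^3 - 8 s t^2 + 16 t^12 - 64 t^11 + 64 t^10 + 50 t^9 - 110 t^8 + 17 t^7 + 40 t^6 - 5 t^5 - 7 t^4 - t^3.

The Hessian of f at 0 has rank 1. Corank 2; j^3 = -(2*s + t)*(3*s + t)^2 has shape L^2 M (L != M), so D-series; mu = 5 gives D_5.

5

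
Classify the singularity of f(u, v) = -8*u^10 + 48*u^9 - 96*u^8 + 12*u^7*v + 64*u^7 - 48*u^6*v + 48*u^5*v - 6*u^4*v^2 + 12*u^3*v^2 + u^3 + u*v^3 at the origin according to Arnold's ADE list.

E_{7}

The Hessian of f at 0 is [[0, 0], [0, 0]] with rank 0, so corank 2. A Groebner basis of the Jacobian ideal J(f) in C{u,v} is {u^3, u*v^2, 3*u^2 + v^3}; counting standard monomials gives mu = 7. Corank 2; j^3 = u^3 is a perfect cube, so E-series; the 4-jet and mu = 7 give E_7.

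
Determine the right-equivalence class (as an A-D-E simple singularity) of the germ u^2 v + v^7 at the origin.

D_{8}

The Hessian of f at 0 has rank 0. Corank 2; j^3 = u^2*v has shape L^2 M (L != M), so D-series; mu = 8 gives D_8.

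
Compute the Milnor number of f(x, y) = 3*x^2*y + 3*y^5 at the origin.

The Hessian of f at 0 is [[0, 0], [0, 0]] with rank 0, so corank 2. A Groebner basis of the Jacobian ideal J(f) in C{x,y} is {x^2/5 + y^4, x^3, x*y}; counting standard monomials gives mu = 6. Corank 2; j^3 = 3*x^2*y has shape L^2 M (L != M), so D-series; mu = 6 gives D_6.

6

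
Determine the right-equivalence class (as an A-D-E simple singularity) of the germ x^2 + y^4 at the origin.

A_3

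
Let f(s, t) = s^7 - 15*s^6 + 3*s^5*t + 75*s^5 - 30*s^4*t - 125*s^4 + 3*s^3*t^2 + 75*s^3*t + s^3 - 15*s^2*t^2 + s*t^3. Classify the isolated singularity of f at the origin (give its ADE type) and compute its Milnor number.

Type E7, Milnor number mu = 7.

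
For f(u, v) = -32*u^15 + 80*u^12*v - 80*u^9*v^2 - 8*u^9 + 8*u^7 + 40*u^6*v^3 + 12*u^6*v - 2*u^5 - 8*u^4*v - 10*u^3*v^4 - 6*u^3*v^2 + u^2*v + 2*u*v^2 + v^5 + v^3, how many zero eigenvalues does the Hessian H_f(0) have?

Hessian at 0 has rank 0.

2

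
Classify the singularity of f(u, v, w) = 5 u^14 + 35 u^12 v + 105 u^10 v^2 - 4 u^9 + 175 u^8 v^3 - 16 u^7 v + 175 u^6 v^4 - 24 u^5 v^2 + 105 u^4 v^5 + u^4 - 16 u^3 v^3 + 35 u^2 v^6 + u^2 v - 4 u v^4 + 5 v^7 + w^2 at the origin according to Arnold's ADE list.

D8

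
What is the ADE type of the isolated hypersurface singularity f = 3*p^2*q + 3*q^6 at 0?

D_{7}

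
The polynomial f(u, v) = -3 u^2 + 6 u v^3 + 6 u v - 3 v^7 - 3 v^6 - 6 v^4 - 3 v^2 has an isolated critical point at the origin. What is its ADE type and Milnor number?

The Hessian of f at 0 has rank 1. Corank 1: A-series; mu = 6 gives A_6.

Type A_{6}, Milnor number mu = 6.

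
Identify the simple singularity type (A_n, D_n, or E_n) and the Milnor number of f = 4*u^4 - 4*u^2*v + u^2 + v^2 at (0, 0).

The Hessian of f at 0 is [[2, 0], [0, 2]] with rank 2, so corank 0. A Groebner basis of the Jacobian ideal J(f) in C{u,v} is {u, v}; counting standard monomials gives mu = 1. Corank 0: nondegenerate Morse point, so A_1.

Type A_1, Milnor number mu = 1.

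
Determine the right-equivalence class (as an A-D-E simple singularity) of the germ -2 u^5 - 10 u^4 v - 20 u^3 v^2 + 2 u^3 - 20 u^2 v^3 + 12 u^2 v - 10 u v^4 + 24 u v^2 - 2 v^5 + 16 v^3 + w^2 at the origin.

The Hessian of f at 0 is [[0, 0, 0], [0, 0, 0], [0, 0, 2]] with rank 1, so corank 2. A Groebner basis of the Jacobian ideal J(f) in C{u,v,w} is {v^5, u*v^3 + 7*v^4/4, u^2 + 4*u*v + 4*v^2, w}; counting standard monomials gives mu = 8. Corank 2; j^3 = 2*(u + 2*v)^3 is a perfect cube, so E-series; the 5-jet and mu = 8 give E_8.

E8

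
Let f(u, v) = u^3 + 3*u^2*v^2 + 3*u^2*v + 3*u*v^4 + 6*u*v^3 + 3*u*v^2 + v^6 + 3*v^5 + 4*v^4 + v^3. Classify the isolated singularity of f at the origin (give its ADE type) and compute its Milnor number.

Type E_{6}, Milnor number mu = 6.

The Hessian of f at 0 has rank 0. Corank 2; j^3 = (u + v)^3 is a perfect cube, so E-series; the 4-jet and mu = 6 give E_6.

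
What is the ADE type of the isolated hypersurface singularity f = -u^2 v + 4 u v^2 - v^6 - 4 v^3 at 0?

The Hessian of f at 0 has rank 0. Corank 2; j^3 = -v*(u - 2*v)^2 has shape L^2 M (L != M), so D-series; mu = 7 gives D_7.

D_7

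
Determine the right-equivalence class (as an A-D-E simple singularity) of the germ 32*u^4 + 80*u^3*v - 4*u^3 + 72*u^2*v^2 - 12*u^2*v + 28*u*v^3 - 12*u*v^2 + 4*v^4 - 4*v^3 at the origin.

E_{7}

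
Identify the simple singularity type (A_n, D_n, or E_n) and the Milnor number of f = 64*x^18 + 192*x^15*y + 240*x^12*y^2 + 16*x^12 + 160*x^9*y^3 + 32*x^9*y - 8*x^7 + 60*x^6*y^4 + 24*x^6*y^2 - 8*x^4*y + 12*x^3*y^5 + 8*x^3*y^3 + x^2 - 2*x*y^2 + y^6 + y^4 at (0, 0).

Type A5, Milnor number mu = 5.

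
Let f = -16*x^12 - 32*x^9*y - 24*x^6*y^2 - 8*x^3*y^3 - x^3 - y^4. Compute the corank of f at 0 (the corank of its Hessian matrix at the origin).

2

The Hessian at 0 is [[0, 0], [0, 0]] of rank 0; hence corank 2.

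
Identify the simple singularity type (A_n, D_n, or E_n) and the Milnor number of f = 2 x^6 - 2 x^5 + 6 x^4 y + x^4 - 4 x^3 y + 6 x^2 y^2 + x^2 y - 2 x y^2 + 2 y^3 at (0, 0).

Type D4, Milnor number mu = 4.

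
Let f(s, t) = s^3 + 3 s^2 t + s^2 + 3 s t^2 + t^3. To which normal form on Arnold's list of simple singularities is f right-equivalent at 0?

A2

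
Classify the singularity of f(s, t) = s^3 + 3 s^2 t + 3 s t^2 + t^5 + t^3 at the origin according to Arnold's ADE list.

E8

The Hessian of f at 0 has rank 0. Corank 2; j^3 = (s + t)^3 is a perfect cube, so E-series; the 5-jet and mu = 8 give E_8.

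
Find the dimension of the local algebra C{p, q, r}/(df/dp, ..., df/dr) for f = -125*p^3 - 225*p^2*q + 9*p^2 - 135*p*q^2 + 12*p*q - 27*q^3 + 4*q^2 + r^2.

The Hessian of f at 0 has rank 2. Corank 1: A-series; mu = 2 gives A_2.

2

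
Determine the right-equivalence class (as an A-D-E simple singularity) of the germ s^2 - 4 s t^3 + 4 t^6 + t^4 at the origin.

A_{3}

The Hessian of f at 0 is [[2, 0], [0, 0]] with rank 1, so corank 1. A Groebner basis of the Jacobian ideal J(f) in C{s,t} is {t^3, s}; counting standard monomials gives mu = 3. Corank 1: A-series; mu = 3 gives A_3.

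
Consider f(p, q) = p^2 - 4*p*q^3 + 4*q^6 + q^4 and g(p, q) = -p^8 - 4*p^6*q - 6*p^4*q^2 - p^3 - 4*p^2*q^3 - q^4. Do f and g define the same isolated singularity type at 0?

No.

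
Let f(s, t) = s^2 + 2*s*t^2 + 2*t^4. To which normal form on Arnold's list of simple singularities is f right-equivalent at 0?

A_{3}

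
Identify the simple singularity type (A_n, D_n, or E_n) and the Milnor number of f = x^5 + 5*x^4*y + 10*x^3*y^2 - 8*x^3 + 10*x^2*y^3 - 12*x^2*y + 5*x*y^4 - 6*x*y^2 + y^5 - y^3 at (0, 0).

Type E_{8}, Milnor number mu = 8.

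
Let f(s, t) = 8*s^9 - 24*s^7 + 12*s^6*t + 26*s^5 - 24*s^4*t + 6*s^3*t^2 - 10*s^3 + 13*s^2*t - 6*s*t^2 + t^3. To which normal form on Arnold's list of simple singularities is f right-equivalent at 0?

D4

The Hessian of f at 0 is [[0, 0], [0, 0]] with rank 0, so corank 2. A Groebner basis of the Jacobian ideal J(f) in C{s,t} is {t^3, s^2 - 3*t^2/11, s*t - 6*t^2/11}; counting standard monomials gives mu = 4. Corank 2; j^3 = -(2*s - t)*(5*s^2 - 4*s*t + t^2) splits into three distinct lines over C (the quadratic factor has nonzero discriminant), so D_4.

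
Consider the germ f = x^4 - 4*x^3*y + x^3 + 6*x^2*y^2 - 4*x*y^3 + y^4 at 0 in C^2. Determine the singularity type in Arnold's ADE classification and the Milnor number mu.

Type E6, Milnor number mu = 6.

The Hessian of f at 0 has rank 0. Corank 2; j^3 = x^3 is a perfect cube, so E-series; the 4-jet and mu = 6 give E_6.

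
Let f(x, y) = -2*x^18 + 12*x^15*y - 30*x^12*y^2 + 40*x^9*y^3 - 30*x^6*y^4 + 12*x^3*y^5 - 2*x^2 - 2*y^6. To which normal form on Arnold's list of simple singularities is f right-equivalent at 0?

The Hessian of f at 0 is [[-4, 0], [0, 0]] with rank 1, so corank 1. A Groebner basis of the Jacobian ideal J(f) in C{x,y} is {y^5, x}; counting standard monomials gives mu = 5. Corank 1: A-series; mu = 5 gives A_5.

A5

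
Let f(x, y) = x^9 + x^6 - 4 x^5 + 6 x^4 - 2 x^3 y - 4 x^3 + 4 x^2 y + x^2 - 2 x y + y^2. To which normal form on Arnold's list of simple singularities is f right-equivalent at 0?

A8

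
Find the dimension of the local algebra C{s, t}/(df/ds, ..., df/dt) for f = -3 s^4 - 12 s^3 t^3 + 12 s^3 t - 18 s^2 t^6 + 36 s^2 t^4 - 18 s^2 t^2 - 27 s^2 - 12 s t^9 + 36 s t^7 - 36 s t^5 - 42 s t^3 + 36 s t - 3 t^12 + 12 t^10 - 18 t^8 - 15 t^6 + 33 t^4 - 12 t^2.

The Hessian of f at 0 has rank 1. Corank 1: A-series; mu = 3 gives A_3.

3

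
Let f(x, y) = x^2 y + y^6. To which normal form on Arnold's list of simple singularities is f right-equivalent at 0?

The Hessian of f at 0 is [[0, 0], [0, 0]] with rank 0, so corank 2. A Groebner basis of the Jacobian ideal J(f) in C{x,y} is {x^2/6 + y^5, x^3, x*y}; counting standard monomials gives mu = 7. Corank 2; j^3 = x^2*y has shape L^2 M (L != M), so D-series; mu = 7 gives D_7.

D_{7}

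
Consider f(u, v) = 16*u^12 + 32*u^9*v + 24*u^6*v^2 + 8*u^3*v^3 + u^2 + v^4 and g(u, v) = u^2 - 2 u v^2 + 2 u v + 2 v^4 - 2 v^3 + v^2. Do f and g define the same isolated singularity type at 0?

Yes.

The Hessian of f at 0 is [[2, 0], [0, 0]] with rank 1, so corank 1. A Groebner basis of the Jacobian ideal J(f) in C{u,v} is {v^3, u}; counting standard monomials gives mu = 3. Corank 1: A-series; mu = 3 gives A_3. The Hessian of g at 0 is [[2, 2], [2, 2]] with rank 1, so corank 1. A Groebner basis of the Jacobian ideal J(g) in C{u,v} is {u^2 - u - v, u*v + u + v, -u + v^2 - v}; counting standard monomials gives mu = 3. Corank 1: A-series; mu = 3 gives A_3. Both have type A_3, hence right-equivalent.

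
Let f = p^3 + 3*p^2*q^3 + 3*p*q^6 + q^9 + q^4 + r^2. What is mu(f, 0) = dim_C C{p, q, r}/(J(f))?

6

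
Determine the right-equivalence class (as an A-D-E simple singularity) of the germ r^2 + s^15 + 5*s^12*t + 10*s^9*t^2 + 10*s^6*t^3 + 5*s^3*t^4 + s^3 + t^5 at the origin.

E_{8}

The Hessian of f at 0 has rank 1. Corank 2; j^3 = s^3 is a perfect cube, so E-series; the 5-jet and mu = 8 give E_8.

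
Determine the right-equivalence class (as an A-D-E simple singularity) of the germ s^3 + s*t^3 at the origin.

E_7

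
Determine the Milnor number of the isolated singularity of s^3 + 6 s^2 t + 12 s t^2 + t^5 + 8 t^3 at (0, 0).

8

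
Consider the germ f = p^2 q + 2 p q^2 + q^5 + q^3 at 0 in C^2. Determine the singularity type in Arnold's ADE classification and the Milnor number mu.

Type D_6, Milnor number mu = 6.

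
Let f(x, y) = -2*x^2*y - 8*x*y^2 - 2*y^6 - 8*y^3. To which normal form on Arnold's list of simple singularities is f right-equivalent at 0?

D_{7}

The Hessian of f at 0 has rank 0. Corank 2; j^3 = -2*y*(x + 2*y)^2 has shape L^2 M (L != M), so D-series; mu = 7 gives D_7.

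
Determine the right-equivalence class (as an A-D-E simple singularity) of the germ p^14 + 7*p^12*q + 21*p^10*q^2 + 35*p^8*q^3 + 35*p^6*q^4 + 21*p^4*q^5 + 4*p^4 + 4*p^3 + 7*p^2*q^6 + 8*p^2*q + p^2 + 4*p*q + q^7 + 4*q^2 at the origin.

A_{6}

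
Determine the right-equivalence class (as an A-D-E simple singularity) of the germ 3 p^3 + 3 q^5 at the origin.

The Hessian of f at 0 has rank 0. Corank 2; j^3 = 3*p^3 is a perfect cube, so E-series; the 5-jet and mu = 8 give E_8.

E8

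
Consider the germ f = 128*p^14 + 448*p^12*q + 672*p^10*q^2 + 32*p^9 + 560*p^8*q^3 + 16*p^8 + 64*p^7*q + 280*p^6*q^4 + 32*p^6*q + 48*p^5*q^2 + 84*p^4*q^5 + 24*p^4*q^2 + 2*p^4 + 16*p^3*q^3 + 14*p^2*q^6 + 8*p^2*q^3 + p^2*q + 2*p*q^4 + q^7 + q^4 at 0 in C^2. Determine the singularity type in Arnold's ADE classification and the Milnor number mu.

The Hessian of f at 0 has rank 0. Corank 2; j^3 = p^2*q has shape L^2 M (L != M), so D-series; mu = 5 gives D_5.

Type D5, Milnor number mu = 5.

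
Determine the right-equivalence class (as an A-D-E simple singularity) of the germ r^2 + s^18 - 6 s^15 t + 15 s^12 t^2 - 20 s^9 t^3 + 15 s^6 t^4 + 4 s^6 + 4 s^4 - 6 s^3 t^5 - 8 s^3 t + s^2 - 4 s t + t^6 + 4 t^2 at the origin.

A_{5}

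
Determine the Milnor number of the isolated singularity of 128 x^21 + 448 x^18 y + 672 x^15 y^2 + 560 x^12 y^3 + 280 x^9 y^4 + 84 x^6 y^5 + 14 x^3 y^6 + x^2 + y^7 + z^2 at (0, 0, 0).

The Hessian of f at 0 has rank 2. Corank 1: A-series; mu = 6 gives A_6.

6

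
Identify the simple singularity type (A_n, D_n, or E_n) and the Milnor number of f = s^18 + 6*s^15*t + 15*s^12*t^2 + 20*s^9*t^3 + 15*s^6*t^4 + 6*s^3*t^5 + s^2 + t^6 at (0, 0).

The Hessian of f at 0 has rank 1. Corank 1: A-series; mu = 5 gives A_5.

Type A5, Milnor number mu = 5.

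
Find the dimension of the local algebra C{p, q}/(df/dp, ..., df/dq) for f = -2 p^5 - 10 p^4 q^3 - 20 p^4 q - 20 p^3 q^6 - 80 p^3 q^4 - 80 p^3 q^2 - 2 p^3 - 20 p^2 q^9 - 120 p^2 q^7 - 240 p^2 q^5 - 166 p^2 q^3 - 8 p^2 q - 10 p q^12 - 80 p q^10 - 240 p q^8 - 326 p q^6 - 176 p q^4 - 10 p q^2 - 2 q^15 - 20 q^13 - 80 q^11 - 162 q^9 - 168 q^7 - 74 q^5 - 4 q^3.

6

The Hessian of f at 0 has rank 0. Corank 2; j^3 = -2*(p + q)^2*(p + 2*q) has shape L^2 M (L != M), so D-series; mu = 6 gives D_6.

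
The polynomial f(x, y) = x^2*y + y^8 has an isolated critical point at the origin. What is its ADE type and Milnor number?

Type D_{9}, Milnor number mu = 9.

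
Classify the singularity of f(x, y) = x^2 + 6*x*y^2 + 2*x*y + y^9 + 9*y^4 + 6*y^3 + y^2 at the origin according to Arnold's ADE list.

The Hessian of f at 0 has rank 1. Corank 1: A-series; mu = 8 gives A_8.

A8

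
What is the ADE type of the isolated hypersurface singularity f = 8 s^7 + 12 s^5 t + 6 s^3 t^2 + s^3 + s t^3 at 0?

E7

The Hessian of f at 0 has rank 0. Corank 2; j^3 = s^3 is a perfect cube, so E-series; the 4-jet and mu = 7 give E_7.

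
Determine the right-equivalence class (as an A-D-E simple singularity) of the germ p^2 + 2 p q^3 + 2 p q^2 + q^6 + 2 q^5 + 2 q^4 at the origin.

A3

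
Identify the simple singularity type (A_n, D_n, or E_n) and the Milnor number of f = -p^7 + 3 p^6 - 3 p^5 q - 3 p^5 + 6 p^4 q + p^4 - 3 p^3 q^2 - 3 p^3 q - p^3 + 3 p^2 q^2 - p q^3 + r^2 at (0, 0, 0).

Type E_{7}, Milnor number mu = 7.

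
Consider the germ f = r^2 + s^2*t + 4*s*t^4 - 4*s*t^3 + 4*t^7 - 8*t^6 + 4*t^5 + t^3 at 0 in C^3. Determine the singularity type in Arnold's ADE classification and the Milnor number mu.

Type D_4, Milnor number mu = 4.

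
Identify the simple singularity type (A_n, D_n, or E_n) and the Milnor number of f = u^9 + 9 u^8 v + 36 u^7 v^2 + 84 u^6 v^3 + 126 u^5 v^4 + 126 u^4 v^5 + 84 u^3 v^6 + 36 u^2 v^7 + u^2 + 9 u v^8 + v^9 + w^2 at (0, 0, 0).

Type A_8, Milnor number mu = 8.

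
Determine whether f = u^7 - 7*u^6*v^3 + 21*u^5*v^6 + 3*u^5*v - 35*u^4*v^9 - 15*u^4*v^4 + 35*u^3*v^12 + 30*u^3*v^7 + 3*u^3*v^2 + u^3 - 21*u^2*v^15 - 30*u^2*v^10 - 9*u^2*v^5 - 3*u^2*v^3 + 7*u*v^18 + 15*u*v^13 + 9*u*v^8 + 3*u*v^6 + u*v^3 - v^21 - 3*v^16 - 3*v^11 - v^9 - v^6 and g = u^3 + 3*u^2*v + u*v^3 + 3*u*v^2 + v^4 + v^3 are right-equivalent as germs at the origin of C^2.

The Hessian of f at 0 has rank 0. Corank 2; j^3 = u^3 is a perfect cube, so E-series; the 4-jet and mu = 7 give E_7. The Hessian of g at 0 has rank 0. Corank 2; j^3 = (u + v)^3 is a perfect cube, so E-series; the 4-jet and mu = 7 give E_7. Both have type E_7, hence right-equivalent.

Yes.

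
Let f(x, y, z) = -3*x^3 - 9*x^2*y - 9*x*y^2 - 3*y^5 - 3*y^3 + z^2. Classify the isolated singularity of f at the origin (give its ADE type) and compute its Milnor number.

The Hessian of f at 0 is [[0, 0, 0], [0, 0, 0], [0, 0, 2]] with rank 1, so corank 2. A Groebner basis of the Jacobian ideal J(f) in C{x,y,z} is {y^4, x^2 + 2*x*y + y^2, z}; counting standard monomials gives mu = 8. Corank 2; j^3 = -3*(x + y)^3 is a perfect cube, so E-series; the 5-jet and mu = 8 give E_8.

Type E_8, Milnor number mu = 8.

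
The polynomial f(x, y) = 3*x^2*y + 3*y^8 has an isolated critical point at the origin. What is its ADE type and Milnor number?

Type D_9, Milnor number mu = 9.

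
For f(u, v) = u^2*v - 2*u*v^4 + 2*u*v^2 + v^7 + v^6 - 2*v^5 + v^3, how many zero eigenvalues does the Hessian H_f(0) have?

2

Hessian at 0 has rank 0.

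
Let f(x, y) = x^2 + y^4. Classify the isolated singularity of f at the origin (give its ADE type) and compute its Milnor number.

The Hessian of f at 0 has rank 1. Corank 1: A-series; mu = 3 gives A_3.

Type A3, Milnor number mu = 3.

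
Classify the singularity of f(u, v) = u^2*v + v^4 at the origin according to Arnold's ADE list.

D_5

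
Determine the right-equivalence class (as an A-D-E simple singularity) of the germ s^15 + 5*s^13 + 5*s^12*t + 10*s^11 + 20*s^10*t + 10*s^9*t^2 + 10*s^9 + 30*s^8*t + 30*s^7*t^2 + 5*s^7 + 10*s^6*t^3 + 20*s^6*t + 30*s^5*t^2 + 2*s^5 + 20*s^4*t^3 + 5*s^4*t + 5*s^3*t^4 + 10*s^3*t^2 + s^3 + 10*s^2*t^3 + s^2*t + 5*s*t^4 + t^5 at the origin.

D_6

The Hessian of f at 0 has rank 0. Corank 2; j^3 = s^2*(s + t) has shape L^2 M (L != M), so D-series; mu = 6 gives D_6.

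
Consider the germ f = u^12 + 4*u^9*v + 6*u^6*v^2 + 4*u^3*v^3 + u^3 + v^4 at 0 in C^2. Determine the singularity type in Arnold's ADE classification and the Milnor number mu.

Type E_{6}, Milnor number mu = 6.

The Hessian of f at 0 is [[0, 0], [0, 0]] with rank 0, so corank 2. A Groebner basis of the Jacobian ideal J(f) in C{u,v} is {v^3, u^2}; counting standard monomials gives mu = 6. Corank 2; j^3 = u^3 is a perfect cube, so E-series; the 4-jet and mu = 6 give E_6.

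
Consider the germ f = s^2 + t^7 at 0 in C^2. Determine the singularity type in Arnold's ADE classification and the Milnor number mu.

Type A_{6}, Milnor number mu = 6.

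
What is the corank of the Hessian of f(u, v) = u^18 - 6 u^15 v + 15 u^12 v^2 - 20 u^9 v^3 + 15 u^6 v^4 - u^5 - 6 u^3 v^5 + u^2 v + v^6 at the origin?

2

The Hessian at 0 is [[0, 0], [0, 0]] of rank 0; hence corank 2.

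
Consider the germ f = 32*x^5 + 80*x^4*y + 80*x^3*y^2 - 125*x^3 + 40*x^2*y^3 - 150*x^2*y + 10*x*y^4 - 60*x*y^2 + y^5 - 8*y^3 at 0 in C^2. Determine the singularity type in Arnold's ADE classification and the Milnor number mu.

Type E8, Milnor number mu = 8.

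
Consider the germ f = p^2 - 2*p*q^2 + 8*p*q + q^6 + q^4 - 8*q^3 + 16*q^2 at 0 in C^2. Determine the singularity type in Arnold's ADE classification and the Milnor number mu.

Type A5, Milnor number mu = 5.

The Hessian of f at 0 has rank 1. Corank 1: A-series; mu = 5 gives A_5.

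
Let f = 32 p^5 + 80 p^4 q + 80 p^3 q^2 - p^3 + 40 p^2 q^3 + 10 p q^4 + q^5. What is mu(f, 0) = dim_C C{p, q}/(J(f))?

The Hessian of f at 0 has rank 0. Corank 2; j^3 = -p^3 is a perfect cube, so E-series; the 5-jet and mu = 8 give E_8.

8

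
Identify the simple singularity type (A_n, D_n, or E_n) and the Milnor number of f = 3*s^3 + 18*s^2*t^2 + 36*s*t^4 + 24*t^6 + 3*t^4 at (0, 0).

Type E_6, Milnor number mu = 6.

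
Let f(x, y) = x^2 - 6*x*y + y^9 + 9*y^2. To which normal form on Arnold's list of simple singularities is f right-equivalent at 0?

The Hessian of f at 0 has rank 1. Corank 1: A-series; mu = 8 gives A_8.

A8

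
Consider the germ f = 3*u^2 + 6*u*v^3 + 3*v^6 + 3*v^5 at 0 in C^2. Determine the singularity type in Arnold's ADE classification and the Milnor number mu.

The Hessian of f at 0 has rank 1. Corank 1: A-series; mu = 4 gives A_4.

Type A4, Milnor number mu = 4.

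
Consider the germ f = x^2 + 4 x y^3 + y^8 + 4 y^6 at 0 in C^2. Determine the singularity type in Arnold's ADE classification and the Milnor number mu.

The Hessian of f at 0 is [[2, 0], [0, 0]] with rank 1, so corank 1. A Groebner basis of the Jacobian ideal J(f) in C{x,y} is {x^3, x^2*y, x/2 + y^3}; counting standard monomials gives mu = 7. Corank 1: A-series; mu = 7 gives A_7.

Type A7, Milnor number mu = 7.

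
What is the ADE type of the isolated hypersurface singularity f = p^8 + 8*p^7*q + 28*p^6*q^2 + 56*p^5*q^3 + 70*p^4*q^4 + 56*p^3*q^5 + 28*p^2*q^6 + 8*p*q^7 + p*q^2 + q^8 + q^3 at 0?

The Hessian of f at 0 is [[0, 0], [0, 0]] with rank 0, so corank 2. A Groebner basis of the Jacobian ideal J(f) in C{p,q} is {p^7 + q^2/8, q^3, p*q + q^2}; counting standard monomials gives mu = 9. Corank 2; j^3 = q^2*(p + q) has shape L^2 M (L != M), so D-series; mu = 9 gives D_9.

D9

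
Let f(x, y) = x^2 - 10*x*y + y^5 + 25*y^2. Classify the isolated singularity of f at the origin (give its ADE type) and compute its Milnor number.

The Hessian of f at 0 has rank 1. Corank 1: A-series; mu = 4 gives A_4.

Type A_4, Milnor number mu = 4.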